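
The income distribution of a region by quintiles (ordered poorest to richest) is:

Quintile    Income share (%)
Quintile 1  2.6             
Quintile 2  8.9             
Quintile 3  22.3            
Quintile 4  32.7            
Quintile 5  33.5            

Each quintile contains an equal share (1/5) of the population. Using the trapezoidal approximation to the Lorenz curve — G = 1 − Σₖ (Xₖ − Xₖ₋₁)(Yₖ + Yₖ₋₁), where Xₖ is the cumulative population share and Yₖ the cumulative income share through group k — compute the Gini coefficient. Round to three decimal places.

0.342

Cumulative income shares Yₖ: 0.0260, 0.1150, 0.3380, 0.6650, 1.0000
Σ (Xₖ−Xₖ₋₁)(Yₖ+Yₖ₋₁) = (1/5)(0.0260+0.0000) + (1/5)(0.1150+0.0260) + (1/5)(0.3380+0.1150) + (1/5)(0.6650+0.3380) + (1/5)(1.0000+0.6650)
  = 0.0052 + 0.0282 + 0.0906 + 0.2006 + 0.3330 = 0.6576
G = 1 − 0.6576 = 0.3424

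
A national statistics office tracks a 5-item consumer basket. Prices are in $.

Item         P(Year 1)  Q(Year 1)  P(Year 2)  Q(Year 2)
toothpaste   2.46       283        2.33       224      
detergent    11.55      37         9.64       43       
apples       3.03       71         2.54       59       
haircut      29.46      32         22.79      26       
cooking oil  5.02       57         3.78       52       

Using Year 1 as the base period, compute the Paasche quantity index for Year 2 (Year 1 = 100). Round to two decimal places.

Paasche quantity index uses current-period prices as weights.
ΣP(Year 2)·Q(Year 2) = 2.33×224 + 9.64×43 + 2.54×59 + 22.79×26 + 3.78×52 = 521.92 + 414.52 + 149.86 + 592.54 + 196.56 = 1875.4
ΣP(Year 2)·Q(Year 1) = 2.33×283 + 9.64×37 + 2.54×71 + 22.79×32 + 3.78×57 = 659.39 + 356.68 + 180.34 + 729.28 + 215.46 = 2141.15
Index = 1875.4 / 2141.15 × 100 = 87.5884

87.59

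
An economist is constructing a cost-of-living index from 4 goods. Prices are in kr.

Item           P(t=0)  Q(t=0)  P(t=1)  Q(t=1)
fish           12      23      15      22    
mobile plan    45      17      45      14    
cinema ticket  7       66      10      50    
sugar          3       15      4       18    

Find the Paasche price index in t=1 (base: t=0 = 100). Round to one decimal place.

118.0

Paasche price index uses current-period quantities as weights.
ΣP(t=1)·Q(t=1) = 15×22 + 45×14 + 10×50 + 4×18 = 330 + 630 + 500 + 72 = 1532
ΣP(t=0)·Q(t=1) = 12×22 + 45×14 + 7×50 + 3×18 = 264 + 630 + 350 + 54 = 1298
Index = 1532 / 1298 × 100 = 118.0277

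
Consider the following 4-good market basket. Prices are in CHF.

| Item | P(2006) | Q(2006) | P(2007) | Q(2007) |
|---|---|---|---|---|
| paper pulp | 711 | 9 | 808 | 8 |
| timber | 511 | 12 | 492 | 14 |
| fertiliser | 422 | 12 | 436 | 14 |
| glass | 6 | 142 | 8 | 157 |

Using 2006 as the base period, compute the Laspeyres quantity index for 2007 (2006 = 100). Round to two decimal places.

106.75

Laspeyres quantity index uses base-period prices as weights.
ΣP(2006)·Q(2007) = 711×8 + 511×14 + 422×14 + 6×157 = 5688 + 7154 + 5908 + 942 = 19692
ΣP(2006)·Q(2006) = 711×9 + 511×12 + 422×12 + 6×142 = 6399 + 6132 + 5064 + 852 = 18447
Index = 19692 / 18447 × 100 = 106.7491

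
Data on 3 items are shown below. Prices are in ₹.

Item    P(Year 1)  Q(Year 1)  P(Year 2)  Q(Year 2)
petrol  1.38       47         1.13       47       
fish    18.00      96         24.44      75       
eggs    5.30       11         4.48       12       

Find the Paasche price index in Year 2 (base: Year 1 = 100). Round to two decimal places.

131.21

Paasche price index uses current-period quantities as weights.
ΣP(Year 2)·Q(Year 2) = 1.13×47 + 24.44×75 + 4.48×12 = 53.11 + 1833 + 53.76 = 1939.87
ΣP(Year 1)·Q(Year 2) = 1.38×47 + 18.00×75 + 5.30×12 = 64.86 + 1350 + 63.6 = 1478.46
Index = 1939.87 / 1478.46 × 100 = 131.2088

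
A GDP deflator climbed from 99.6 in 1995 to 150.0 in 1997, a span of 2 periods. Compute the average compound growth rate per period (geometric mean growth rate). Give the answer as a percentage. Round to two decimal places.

22.72%

Growth factor = (150.0/99.6)^(1/2) = (1.506024)^(1/2) = 1.227202
Growth rate = 1.227202 − 1 = 0.227202 = 22.7202%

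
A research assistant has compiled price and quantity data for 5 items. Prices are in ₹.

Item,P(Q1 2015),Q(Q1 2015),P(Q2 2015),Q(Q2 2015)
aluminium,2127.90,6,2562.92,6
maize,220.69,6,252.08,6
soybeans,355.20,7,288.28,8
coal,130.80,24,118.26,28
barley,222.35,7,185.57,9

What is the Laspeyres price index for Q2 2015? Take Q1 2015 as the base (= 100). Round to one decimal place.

Laspeyres price index uses base-period quantities as weights.
ΣP(Q2 2015)·Q(Q1 2015) = 2562.92×6 + 252.08×6 + 288.28×7 + 118.26×24 + 185.57×7 = 15377.52 + 1512.48 + 2017.96 + 2838.24 + 1298.99 = 23045.19
ΣP(Q1 2015)·Q(Q1 2015) = 2127.90×6 + 220.69×6 + 355.20×7 + 130.80×24 + 222.35×7 = 12767.4 + 1324.14 + 2486.4 + 3139.2 + 1556.45 = 21273.59
Index = 23045.19 / 21273.59 × 100 = 108.3277

108.3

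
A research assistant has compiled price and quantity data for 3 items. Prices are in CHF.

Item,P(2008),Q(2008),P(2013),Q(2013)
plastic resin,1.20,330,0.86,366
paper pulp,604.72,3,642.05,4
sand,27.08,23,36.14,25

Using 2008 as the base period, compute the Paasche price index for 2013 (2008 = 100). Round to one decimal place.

Paasche price index uses current-period quantities as weights.
ΣP(2013)·Q(2013) = 0.86×366 + 642.05×4 + 36.14×25 = 314.76 + 2568.2 + 903.5 = 3786.46
ΣP(2008)·Q(2013) = 1.20×366 + 604.72×4 + 27.08×25 = 439.2 + 2418.88 + 677 = 3535.08
Index = 3786.46 / 3535.08 × 100 = 107.1110

107.1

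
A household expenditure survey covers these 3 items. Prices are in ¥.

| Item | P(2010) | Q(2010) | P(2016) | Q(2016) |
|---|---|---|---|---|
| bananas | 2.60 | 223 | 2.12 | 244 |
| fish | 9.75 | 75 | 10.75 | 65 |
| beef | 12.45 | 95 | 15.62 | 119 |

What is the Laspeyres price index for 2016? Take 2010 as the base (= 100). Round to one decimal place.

110.8

Laspeyres price index uses base-period quantities as weights.
ΣP(2016)·Q(2010) = 2.12×223 + 10.75×75 + 15.62×95 = 472.76 + 806.25 + 1483.9 = 2762.91
ΣP(2010)·Q(2010) = 2.60×223 + 9.75×75 + 12.45×95 = 579.8 + 731.25 + 1182.75 = 2493.8
Index = 2762.91 / 2493.8 × 100 = 110.7912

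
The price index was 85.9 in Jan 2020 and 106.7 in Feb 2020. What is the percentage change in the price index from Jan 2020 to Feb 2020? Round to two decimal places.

Change = (106.7 − 85.9) / 85.9 × 100
       = 20.8 / 85.9 × 100 = 24.2142%

24.21%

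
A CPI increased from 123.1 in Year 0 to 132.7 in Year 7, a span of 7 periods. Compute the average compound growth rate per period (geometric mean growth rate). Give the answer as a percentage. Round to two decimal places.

Growth factor = (132.7/123.1)^(1/7) = (1.077985)^(1/7) = 1.010785
Growth rate = 1.010785 − 1 = 0.010785 = 1.0785%

1.08%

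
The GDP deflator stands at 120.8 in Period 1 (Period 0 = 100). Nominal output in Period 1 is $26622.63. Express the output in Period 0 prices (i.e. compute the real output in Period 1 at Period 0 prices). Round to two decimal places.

22038.60

Real = Nominal ÷ (Index/100) = 26622.63 ÷ (120.8/100)
     = 26622.63 ÷ 1.208 = 22038.6010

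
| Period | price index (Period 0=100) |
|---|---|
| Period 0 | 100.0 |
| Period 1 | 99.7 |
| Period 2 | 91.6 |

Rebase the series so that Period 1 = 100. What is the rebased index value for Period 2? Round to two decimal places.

91.88

Rebased(Period 2) = 91.6 / 99.7 × 100 = 91.8756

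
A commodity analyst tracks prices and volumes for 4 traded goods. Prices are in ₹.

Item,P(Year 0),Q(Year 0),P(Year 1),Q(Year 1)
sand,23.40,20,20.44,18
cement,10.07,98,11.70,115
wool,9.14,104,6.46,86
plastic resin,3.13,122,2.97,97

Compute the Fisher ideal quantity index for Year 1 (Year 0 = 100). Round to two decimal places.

97.24

Laspeyres component (base-period weights):
ΣP(Year 0)Q(Year 1) = 23.40×18 + 10.07×115 + 9.14×86 + 3.13×97 = 421.2 + 1158.05 + 786.04 + 303.61 = 2668.9
ΣP(Year 0)Q(Year 0) = 23.40×20 + 10.07×98 + 9.14×104 + 3.13×122 = 468 + 986.86 + 950.56 + 381.86 = 2787.28
L = 2668.9 / 2787.28 × 100 = 95.7528
Paasche component (current-period weights):
ΣP(Year 1)Q(Year 1) = 20.44×18 + 11.70×115 + 6.46×86 + 2.97×97 = 367.92 + 1345.5 + 555.56 + 288.09 = 2557.07
ΣP(Year 1)Q(Year 0) = 20.44×20 + 11.70×98 + 6.46×104 + 2.97×122 = 408.8 + 1146.6 + 671.84 + 362.34 = 2589.58
P = 2557.07 / 2589.58 × 100 = 98.7446
Fisher = √(L × P) = √(95.7528 × 98.7446) = 97.2372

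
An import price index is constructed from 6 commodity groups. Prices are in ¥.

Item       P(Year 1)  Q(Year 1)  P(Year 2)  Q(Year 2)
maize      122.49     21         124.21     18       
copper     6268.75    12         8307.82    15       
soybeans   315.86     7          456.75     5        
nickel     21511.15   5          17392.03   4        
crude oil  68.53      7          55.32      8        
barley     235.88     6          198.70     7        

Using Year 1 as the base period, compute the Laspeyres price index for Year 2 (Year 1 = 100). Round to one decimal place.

Laspeyres price index uses base-period quantities as weights.
ΣP(Year 2)·Q(Year 1) = 124.21×21 + 8307.82×12 + 456.75×7 + 17392.03×5 + 55.32×7 + 198.70×6 = 2608.41 + 99693.84 + 3197.25 + 86960.15 + 387.24 + 1192.2 = 194039.09
ΣP(Year 1)·Q(Year 1) = 122.49×21 + 6268.75×12 + 315.86×7 + 21511.15×5 + 68.53×7 + 235.88×6 = 2572.29 + 75225 + 2211.02 + 107555.75 + 479.71 + 1415.28 = 189459.05
Index = 194039.09 / 189459.05 × 100 = 102.4174

102.4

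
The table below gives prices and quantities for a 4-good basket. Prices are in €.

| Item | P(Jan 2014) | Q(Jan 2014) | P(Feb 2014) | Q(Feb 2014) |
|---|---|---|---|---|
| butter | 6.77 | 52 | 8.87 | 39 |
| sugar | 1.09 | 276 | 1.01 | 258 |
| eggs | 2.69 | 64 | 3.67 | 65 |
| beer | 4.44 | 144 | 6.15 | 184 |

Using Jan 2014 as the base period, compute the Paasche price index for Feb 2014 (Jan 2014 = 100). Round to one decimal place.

128.6

Paasche price index uses current-period quantities as weights.
ΣP(Feb 2014)·Q(Feb 2014) = 8.87×39 + 1.01×258 + 3.67×65 + 6.15×184 = 345.93 + 260.58 + 238.55 + 1131.6 = 1976.66
ΣP(Jan 2014)·Q(Feb 2014) = 6.77×39 + 1.09×258 + 2.69×65 + 4.44×184 = 264.03 + 281.22 + 174.85 + 816.96 = 1537.06
Index = 1976.66 / 1537.06 × 100 = 128.6001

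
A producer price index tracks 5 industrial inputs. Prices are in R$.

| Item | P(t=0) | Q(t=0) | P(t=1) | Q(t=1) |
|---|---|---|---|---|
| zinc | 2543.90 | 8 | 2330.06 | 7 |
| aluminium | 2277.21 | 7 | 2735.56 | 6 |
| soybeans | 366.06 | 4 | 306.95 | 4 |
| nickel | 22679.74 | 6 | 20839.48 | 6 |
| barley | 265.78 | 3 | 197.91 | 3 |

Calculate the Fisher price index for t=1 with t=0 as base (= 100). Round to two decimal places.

Laspeyres component (base-period weights):
ΣP(t=1)Q(t=0) = 2330.06×8 + 2735.56×7 + 306.95×4 + 20839.48×6 + 197.91×3 = 18640.48 + 19148.92 + 1227.8 + 125036.88 + 593.73 = 164647.81
ΣP(t=0)Q(t=0) = 2543.90×8 + 2277.21×7 + 366.06×4 + 22679.74×6 + 265.78×3 = 20351.2 + 15940.47 + 1464.24 + 136078.44 + 797.34 = 174631.69
L = 164647.81 / 174631.69 × 100 = 94.2829
Paasche component (current-period weights):
ΣP(t=1)Q(t=1) = 2330.06×7 + 2735.56×6 + 306.95×4 + 20839.48×6 + 197.91×3 = 16310.42 + 16413.36 + 1227.8 + 125036.88 + 593.73 = 159582.19
ΣP(t=0)Q(t=1) = 2543.90×7 + 2277.21×6 + 366.06×4 + 22679.74×6 + 265.78×3 = 17807.3 + 13663.26 + 1464.24 + 136078.44 + 797.34 = 169810.58
P = 159582.19 / 169810.58 × 100 = 93.9766
Fisher = √(L × P) = √(94.2829 × 93.9766) = 94.1296

94.13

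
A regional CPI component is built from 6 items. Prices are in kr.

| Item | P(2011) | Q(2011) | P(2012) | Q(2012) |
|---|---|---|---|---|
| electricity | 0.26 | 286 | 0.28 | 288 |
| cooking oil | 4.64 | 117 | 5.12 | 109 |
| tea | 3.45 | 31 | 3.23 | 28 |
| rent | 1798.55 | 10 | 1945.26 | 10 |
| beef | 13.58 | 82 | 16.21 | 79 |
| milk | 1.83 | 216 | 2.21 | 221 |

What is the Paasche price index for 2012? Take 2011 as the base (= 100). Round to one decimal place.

109.0

Paasche price index uses current-period quantities as weights.
ΣP(2012)·Q(2012) = 0.28×288 + 5.12×109 + 3.23×28 + 1945.26×10 + 16.21×79 + 2.21×221 = 80.64 + 558.08 + 90.44 + 19452.6 + 1280.59 + 488.41 = 21950.76
ΣP(2011)·Q(2012) = 0.26×288 + 4.64×109 + 3.45×28 + 1798.55×10 + 13.58×79 + 1.83×221 = 74.88 + 505.76 + 96.6 + 17985.5 + 1072.82 + 404.43 = 20139.99
Index = 21950.76 / 20139.99 × 100 = 108.9909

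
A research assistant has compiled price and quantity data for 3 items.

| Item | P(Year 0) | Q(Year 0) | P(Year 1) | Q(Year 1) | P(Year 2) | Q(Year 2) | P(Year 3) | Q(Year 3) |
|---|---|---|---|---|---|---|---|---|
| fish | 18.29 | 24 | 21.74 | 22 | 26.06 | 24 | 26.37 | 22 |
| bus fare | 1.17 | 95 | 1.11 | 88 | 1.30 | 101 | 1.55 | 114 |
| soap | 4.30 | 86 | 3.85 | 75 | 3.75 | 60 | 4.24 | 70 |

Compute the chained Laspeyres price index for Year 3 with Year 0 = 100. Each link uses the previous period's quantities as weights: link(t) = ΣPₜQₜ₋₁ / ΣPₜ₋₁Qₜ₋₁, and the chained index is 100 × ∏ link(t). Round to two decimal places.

124.12

Link Year 0→Year 1:
ΣP(Year 1)Q(Year 0) = 21.74×24 + 1.11×95 + 3.85×86 = 521.76 + 105.45 + 331.1 = 958.31
ΣP(Year 0)Q(Year 0) = 18.29×24 + 1.17×95 + 4.30×86 = 438.96 + 111.15 + 369.8 = 919.91
link = 958.31/919.91 = 1.041743
Link Year 1→Year 2:
ΣP(Year 2)Q(Year 1) = 26.06×22 + 1.30×88 + 3.75×75 = 573.32 + 114.4 + 281.25 = 968.97
ΣP(Year 1)Q(Year 1) = 21.74×22 + 1.11×88 + 3.85×75 = 478.28 + 97.68 + 288.75 = 864.71
link = 968.97/864.71 = 1.120572
Link Year 2→Year 3:
ΣP(Year 3)Q(Year 2) = 26.37×24 + 1.55×101 + 4.24×60 = 632.88 + 156.55 + 254.4 = 1043.83
ΣP(Year 2)Q(Year 2) = 26.06×24 + 1.30×101 + 3.75×60 = 625.44 + 131.3 + 225 = 981.74
link = 1043.83/981.74 = 1.063245
Chained index = 100 × 1.041743 × 1.120572 × 1.063245 = 124.1177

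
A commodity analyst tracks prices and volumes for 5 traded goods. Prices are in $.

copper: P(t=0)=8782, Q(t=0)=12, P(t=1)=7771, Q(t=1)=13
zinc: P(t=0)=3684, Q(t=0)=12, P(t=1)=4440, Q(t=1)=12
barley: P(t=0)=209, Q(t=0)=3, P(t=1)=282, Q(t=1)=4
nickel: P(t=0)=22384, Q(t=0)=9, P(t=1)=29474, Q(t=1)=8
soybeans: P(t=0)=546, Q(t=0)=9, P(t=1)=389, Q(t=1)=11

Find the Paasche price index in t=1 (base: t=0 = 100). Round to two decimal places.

Paasche price index uses current-period quantities as weights.
ΣP(t=1)·Q(t=1) = 7771×13 + 4440×12 + 282×4 + 29474×8 + 389×11 = 101023 + 53280 + 1128 + 235792 + 4279 = 395502
ΣP(t=0)·Q(t=1) = 8782×13 + 3684×12 + 209×4 + 22384×8 + 546×11 = 114166 + 44208 + 836 + 179072 + 6006 = 344288
Index = 395502 / 344288 × 100 = 114.8753

114.88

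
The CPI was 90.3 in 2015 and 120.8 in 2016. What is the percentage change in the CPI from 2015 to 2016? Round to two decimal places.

Change = (120.8 − 90.3) / 90.3 × 100
       = 30.5 / 90.3 × 100 = 33.7763%

33.78%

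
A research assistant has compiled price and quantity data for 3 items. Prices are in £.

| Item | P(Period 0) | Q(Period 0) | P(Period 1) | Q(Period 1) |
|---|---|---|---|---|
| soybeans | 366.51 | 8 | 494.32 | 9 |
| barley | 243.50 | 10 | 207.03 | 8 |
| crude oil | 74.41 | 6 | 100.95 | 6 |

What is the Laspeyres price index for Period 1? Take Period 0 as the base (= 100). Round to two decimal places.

Laspeyres price index uses base-period quantities as weights.
ΣP(Period 1)·Q(Period 0) = 494.32×8 + 207.03×10 + 100.95×6 = 3954.56 + 2070.3 + 605.7 = 6630.56
ΣP(Period 0)·Q(Period 0) = 366.51×8 + 243.50×10 + 74.41×6 = 2932.08 + 2435 + 446.46 = 5813.54
Index = 6630.56 / 5813.54 × 100 = 114.0537

114.05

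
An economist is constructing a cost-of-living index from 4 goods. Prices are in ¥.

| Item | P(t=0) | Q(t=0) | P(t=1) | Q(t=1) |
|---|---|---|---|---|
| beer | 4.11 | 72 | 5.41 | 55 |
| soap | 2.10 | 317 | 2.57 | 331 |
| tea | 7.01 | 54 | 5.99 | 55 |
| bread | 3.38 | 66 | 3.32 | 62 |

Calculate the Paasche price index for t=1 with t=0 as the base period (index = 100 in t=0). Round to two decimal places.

111.03

Paasche price index uses current-period quantities as weights.
ΣP(t=1)·Q(t=1) = 5.41×55 + 2.57×331 + 5.99×55 + 3.32×62 = 297.55 + 850.67 + 329.45 + 205.84 = 1683.51
ΣP(t=0)·Q(t=1) = 4.11×55 + 2.10×331 + 7.01×55 + 3.38×62 = 226.05 + 695.1 + 385.55 + 209.56 = 1516.26
Index = 1683.51 / 1516.26 × 100 = 111.0304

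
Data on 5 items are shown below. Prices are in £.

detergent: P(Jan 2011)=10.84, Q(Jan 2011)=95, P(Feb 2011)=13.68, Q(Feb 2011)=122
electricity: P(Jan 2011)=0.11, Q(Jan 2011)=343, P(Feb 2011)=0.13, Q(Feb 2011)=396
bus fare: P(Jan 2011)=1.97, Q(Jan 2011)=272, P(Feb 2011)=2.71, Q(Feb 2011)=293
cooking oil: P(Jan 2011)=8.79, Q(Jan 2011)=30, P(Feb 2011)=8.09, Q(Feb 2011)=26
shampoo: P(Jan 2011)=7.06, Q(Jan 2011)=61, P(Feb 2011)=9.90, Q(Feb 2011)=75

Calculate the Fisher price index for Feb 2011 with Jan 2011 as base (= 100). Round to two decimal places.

Laspeyres component (base-period weights):
ΣP(Feb 2011)Q(Jan 2011) = 13.68×95 + 0.13×343 + 2.71×272 + 8.09×30 + 9.90×61 = 1299.6 + 44.59 + 737.12 + 242.7 + 603.9 = 2927.91
ΣP(Jan 2011)Q(Jan 2011) = 10.84×95 + 0.11×343 + 1.97×272 + 8.79×30 + 7.06×61 = 1029.8 + 37.73 + 535.84 + 263.7 + 430.66 = 2297.73
L = 2927.91 / 2297.73 × 100 = 127.4262
Paasche component (current-period weights):
ΣP(Feb 2011)Q(Feb 2011) = 13.68×122 + 0.13×396 + 2.71×293 + 8.09×26 + 9.90×75 = 1668.96 + 51.48 + 794.03 + 210.34 + 742.5 = 3467.31
ΣP(Jan 2011)Q(Feb 2011) = 10.84×122 + 0.11×396 + 1.97×293 + 8.79×26 + 7.06×75 = 1322.48 + 43.56 + 577.21 + 228.54 + 529.5 = 2701.29
P = 3467.31 / 2701.29 × 100 = 128.3576
Fisher = √(L × P) = √(127.4262 × 128.3576) = 127.8910

127.89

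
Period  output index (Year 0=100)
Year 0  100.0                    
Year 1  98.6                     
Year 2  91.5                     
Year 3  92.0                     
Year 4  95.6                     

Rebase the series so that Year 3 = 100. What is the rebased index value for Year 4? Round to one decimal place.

103.9

Rebased(Year 4) = 95.6 / 92.0 × 100 = 103.9130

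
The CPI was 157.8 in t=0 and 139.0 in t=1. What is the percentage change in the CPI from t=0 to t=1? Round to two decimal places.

Change = (139.0 − 157.8) / 157.8 × 100
       = -18.8 / 157.8 × 100 = -11.9138%

-11.91%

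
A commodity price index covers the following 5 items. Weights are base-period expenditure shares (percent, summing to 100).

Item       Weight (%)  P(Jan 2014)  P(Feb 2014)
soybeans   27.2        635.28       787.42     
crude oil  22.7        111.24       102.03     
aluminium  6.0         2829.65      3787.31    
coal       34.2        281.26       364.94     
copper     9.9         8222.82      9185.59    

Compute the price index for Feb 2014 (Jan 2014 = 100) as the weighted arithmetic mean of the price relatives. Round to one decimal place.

soybeans: 27.2 × (787.42/635.28) = 27.2 × 1.239485 = 33.7140
crude oil: 22.7 × (102.03/111.24) = 22.7 × 0.917206 = 20.8206
aluminium: 6.0 × (3787.31/2829.65) = 6.0 × 1.338438 = 8.0306
coal: 34.2 × (364.94/281.26) = 34.2 × 1.297518 = 44.3751
copper: 9.9 × (9185.59/8222.82) = 9.9 × 1.117085 = 11.0591
Index = Σ wᵢ·(p₁ᵢ/p₀ᵢ) = 33.7140 + 20.8206 + 8.0306 + 44.3751 + 11.0591 = 117.9995

118.0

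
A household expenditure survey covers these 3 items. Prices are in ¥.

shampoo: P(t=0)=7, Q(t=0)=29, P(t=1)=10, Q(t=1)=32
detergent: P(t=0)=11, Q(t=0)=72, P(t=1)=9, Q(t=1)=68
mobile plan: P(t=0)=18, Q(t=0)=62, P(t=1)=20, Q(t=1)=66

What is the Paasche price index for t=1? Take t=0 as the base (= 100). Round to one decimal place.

Paasche price index uses current-period quantities as weights.
ΣP(t=1)·Q(t=1) = 10×32 + 9×68 + 20×66 = 320 + 612 + 1320 = 2252
ΣP(t=0)·Q(t=1) = 7×32 + 11×68 + 18×66 = 224 + 748 + 1188 = 2160
Index = 2252 / 2160 × 100 = 104.2593

104.3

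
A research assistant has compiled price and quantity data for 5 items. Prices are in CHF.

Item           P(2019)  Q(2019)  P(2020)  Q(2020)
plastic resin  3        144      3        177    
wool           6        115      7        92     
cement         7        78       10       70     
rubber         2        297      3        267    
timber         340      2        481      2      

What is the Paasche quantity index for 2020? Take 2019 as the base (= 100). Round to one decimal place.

Paasche quantity index uses current-period prices as weights.
ΣP(2020)·Q(2020) = 3×177 + 7×92 + 10×70 + 3×267 + 481×2 = 531 + 644 + 700 + 801 + 962 = 3638
ΣP(2020)·Q(2019) = 3×144 + 7×115 + 10×78 + 3×297 + 481×2 = 432 + 805 + 780 + 891 + 962 = 3870
Index = 3638 / 3870 × 100 = 94.0052

94.0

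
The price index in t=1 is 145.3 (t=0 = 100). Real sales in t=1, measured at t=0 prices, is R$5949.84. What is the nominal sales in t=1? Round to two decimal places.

8645.12

Nominal = Real × (Index/100) = 5949.84 × (145.3/100)
        = 5949.84 × 1.453 = 8645.1175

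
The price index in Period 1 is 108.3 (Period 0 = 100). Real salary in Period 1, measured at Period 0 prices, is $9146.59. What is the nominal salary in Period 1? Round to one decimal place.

9905.8

Nominal = Real × (Index/100) = 9146.59 × (108.3/100)
        = 9146.59 × 1.083 = 9905.7570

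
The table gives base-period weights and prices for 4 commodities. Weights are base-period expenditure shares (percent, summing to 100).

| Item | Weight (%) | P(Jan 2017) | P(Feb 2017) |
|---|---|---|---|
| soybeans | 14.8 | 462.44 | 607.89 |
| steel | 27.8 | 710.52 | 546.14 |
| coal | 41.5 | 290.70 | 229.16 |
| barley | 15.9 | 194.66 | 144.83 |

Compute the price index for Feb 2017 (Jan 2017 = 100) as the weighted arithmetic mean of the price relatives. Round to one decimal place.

soybeans: 14.8 × (607.89/462.44) = 14.8 × 1.314527 = 19.4550
steel: 27.8 × (546.14/710.52) = 27.8 × 0.768648 = 21.3684
coal: 41.5 × (229.16/290.70) = 41.5 × 0.788304 = 32.7146
barley: 15.9 × (144.83/194.66) = 15.9 × 0.744015 = 11.8298
Index = Σ wᵢ·(p₁ᵢ/p₀ᵢ) = 19.4550 + 21.3684 + 32.7146 + 11.8298 = 85.3679

85.4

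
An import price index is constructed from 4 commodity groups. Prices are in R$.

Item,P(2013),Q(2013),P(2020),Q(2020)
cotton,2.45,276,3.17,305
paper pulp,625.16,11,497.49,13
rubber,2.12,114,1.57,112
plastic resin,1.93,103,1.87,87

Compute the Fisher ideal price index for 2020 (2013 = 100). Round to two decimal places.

83.91

Laspeyres component (base-period weights):
ΣP(2020)Q(2013) = 3.17×276 + 497.49×11 + 1.57×114 + 1.87×103 = 874.92 + 5472.39 + 178.98 + 192.61 = 6718.9
ΣP(2013)Q(2013) = 2.45×276 + 625.16×11 + 2.12×114 + 1.93×103 = 676.2 + 6876.76 + 241.68 + 198.79 = 7993.43
L = 6718.9 / 7993.43 × 100 = 84.0553
Paasche component (current-period weights):
ΣP(2020)Q(2020) = 3.17×305 + 497.49×13 + 1.57×112 + 1.87×87 = 966.85 + 6467.37 + 175.84 + 162.69 = 7772.75
ΣP(2013)Q(2020) = 2.45×305 + 625.16×13 + 2.12×112 + 1.93×87 = 747.25 + 8127.08 + 237.44 + 167.91 = 9279.68
P = 7772.75 / 9279.68 × 100 = 83.7610
Fisher = √(L × P) = √(84.0553 × 83.7610) = 83.9080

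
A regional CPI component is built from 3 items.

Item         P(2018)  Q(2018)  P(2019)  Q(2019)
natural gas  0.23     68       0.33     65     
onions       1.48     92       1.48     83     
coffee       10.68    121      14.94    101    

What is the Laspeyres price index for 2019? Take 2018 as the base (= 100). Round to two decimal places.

136.17

Laspeyres price index uses base-period quantities as weights.
ΣP(2019)·Q(2018) = 0.33×68 + 1.48×92 + 14.94×121 = 22.44 + 136.16 + 1807.74 = 1966.34
ΣP(2018)·Q(2018) = 0.23×68 + 1.48×92 + 10.68×121 = 15.64 + 136.16 + 1292.28 = 1444.08
Index = 1966.34 / 1444.08 × 100 = 136.1656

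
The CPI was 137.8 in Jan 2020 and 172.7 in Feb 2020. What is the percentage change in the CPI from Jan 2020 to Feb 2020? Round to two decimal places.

25.33%

Change = (172.7 − 137.8) / 137.8 × 100
       = 34.9 / 137.8 × 100 = 25.3266%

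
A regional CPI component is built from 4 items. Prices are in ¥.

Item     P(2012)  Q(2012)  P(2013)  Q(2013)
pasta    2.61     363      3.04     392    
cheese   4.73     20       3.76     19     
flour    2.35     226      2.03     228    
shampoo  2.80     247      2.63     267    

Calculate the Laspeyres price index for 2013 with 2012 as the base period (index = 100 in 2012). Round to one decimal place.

101.0

Laspeyres price index uses base-period quantities as weights.
ΣP(2013)·Q(2012) = 3.04×363 + 3.76×20 + 2.03×226 + 2.63×247 = 1103.52 + 75.2 + 458.78 + 649.61 = 2287.11
ΣP(2012)·Q(2012) = 2.61×363 + 4.73×20 + 2.35×226 + 2.80×247 = 947.43 + 94.6 + 531.1 + 691.6 = 2264.73
Index = 2287.11 / 2264.73 × 100 = 100.9882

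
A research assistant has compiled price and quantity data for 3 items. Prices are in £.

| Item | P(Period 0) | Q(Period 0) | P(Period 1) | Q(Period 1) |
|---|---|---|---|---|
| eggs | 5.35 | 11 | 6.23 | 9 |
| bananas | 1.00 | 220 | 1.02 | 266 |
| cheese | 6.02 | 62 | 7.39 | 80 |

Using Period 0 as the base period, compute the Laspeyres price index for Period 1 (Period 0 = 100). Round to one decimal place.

115.2

Laspeyres price index uses base-period quantities as weights.
ΣP(Period 1)·Q(Period 0) = 6.23×11 + 1.02×220 + 7.39×62 = 68.53 + 224.4 + 458.18 = 751.11
ΣP(Period 0)·Q(Period 0) = 5.35×11 + 1.00×220 + 6.02×62 = 58.85 + 220 + 373.24 = 652.09
Index = 751.11 / 652.09 × 100 = 115.1850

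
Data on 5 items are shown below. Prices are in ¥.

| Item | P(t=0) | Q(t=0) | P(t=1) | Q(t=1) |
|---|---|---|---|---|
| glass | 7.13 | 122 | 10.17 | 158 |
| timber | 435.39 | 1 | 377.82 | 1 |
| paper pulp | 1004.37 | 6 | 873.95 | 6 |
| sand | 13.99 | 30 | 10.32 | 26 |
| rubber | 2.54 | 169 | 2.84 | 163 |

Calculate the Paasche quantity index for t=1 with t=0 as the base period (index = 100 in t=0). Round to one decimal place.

Paasche quantity index uses current-period prices as weights.
ΣP(t=1)·Q(t=1) = 10.17×158 + 377.82×1 + 873.95×6 + 10.32×26 + 2.84×163 = 1606.86 + 377.82 + 5243.7 + 268.32 + 462.92 = 7959.62
ΣP(t=1)·Q(t=0) = 10.17×122 + 377.82×1 + 873.95×6 + 10.32×30 + 2.84×169 = 1240.74 + 377.82 + 5243.7 + 309.6 + 479.96 = 7651.82
Index = 7959.62 / 7651.82 × 100 = 104.0226

104.0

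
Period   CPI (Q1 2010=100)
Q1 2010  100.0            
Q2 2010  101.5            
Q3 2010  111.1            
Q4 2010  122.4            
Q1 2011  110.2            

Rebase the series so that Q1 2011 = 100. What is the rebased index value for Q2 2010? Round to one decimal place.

92.1

Rebased(Q2 2010) = 101.5 / 110.2 × 100 = 92.1053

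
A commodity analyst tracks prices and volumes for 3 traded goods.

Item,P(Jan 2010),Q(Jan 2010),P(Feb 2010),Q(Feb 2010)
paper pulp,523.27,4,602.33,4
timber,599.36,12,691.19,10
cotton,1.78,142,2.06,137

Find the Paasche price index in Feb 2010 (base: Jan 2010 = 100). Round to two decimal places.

115.28

Paasche price index uses current-period quantities as weights.
ΣP(Feb 2010)·Q(Feb 2010) = 602.33×4 + 691.19×10 + 2.06×137 = 2409.32 + 6911.9 + 282.22 = 9603.44
ΣP(Jan 2010)·Q(Feb 2010) = 523.27×4 + 599.36×10 + 1.78×137 = 2093.08 + 5993.6 + 243.86 = 8330.54
Index = 9603.44 / 8330.54 × 100 = 115.2799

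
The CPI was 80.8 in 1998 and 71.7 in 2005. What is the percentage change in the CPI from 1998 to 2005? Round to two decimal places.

Change = (71.7 − 80.8) / 80.8 × 100
       = -9.1 / 80.8 × 100 = -11.2624%

-11.26%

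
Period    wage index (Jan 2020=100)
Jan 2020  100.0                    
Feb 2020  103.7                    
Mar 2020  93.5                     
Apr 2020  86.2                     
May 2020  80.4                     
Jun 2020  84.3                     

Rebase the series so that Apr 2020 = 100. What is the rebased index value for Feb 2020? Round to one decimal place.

120.3

Rebased(Feb 2020) = 103.7 / 86.2 × 100 = 120.3016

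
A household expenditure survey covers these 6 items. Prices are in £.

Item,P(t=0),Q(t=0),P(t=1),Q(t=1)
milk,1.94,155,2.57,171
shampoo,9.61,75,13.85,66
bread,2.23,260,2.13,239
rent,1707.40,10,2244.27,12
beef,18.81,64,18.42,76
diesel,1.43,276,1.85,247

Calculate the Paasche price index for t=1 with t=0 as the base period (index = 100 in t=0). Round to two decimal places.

Paasche price index uses current-period quantities as weights.
ΣP(t=1)·Q(t=1) = 2.57×171 + 13.85×66 + 2.13×239 + 2244.27×12 + 18.42×76 + 1.85×247 = 439.47 + 914.1 + 509.07 + 26931.24 + 1399.92 + 456.95 = 30650.75
ΣP(t=0)·Q(t=1) = 1.94×171 + 9.61×66 + 2.23×239 + 1707.40×12 + 18.81×76 + 1.43×247 = 331.74 + 634.26 + 532.97 + 20488.8 + 1429.56 + 353.21 = 23770.54
Index = 30650.75 / 23770.54 × 100 = 128.9443

128.94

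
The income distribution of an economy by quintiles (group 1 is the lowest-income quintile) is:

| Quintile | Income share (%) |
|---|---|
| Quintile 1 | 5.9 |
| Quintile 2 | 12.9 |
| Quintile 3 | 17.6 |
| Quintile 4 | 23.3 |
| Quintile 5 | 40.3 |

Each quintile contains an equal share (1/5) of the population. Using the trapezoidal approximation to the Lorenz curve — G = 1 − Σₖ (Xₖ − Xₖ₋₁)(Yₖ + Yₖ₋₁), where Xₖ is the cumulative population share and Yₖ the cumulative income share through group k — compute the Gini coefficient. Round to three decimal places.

0.317

Cumulative income shares Yₖ: 0.0590, 0.1880, 0.3640, 0.5970, 1.0000
Σ (Xₖ−Xₖ₋₁)(Yₖ+Yₖ₋₁) = (1/5)(0.0590+0.0000) + (1/5)(0.1880+0.0590) + (1/5)(0.3640+0.1880) + (1/5)(0.5970+0.3640) + (1/5)(1.0000+0.5970)
  = 0.0118 + 0.0494 + 0.1104 + 0.1922 + 0.3194 = 0.6832
G = 1 − 0.6832 = 0.3168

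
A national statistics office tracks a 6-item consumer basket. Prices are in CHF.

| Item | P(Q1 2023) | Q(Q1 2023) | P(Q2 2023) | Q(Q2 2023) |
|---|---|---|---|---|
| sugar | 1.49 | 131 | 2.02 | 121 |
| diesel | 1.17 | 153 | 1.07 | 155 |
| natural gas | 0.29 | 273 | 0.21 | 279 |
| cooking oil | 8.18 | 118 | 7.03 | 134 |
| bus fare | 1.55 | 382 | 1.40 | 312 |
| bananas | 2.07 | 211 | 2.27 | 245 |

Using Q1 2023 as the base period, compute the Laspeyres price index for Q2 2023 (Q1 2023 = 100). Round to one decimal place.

Laspeyres price index uses base-period quantities as weights.
ΣP(Q2 2023)·Q(Q1 2023) = 2.02×131 + 1.07×153 + 0.21×273 + 7.03×118 + 1.40×382 + 2.27×211 = 264.62 + 163.71 + 57.33 + 829.54 + 534.8 + 478.97 = 2328.97
ΣP(Q1 2023)·Q(Q1 2023) = 1.49×131 + 1.17×153 + 0.29×273 + 8.18×118 + 1.55×382 + 2.07×211 = 195.19 + 179.01 + 79.17 + 965.24 + 592.1 + 436.77 = 2447.48
Index = 2328.97 / 2447.48 × 100 = 95.1579

95.2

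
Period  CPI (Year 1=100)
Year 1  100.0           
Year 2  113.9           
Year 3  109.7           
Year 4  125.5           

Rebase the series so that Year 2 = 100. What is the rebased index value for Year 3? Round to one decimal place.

96.3

Rebased(Year 3) = 109.7 / 113.9 × 100 = 96.3126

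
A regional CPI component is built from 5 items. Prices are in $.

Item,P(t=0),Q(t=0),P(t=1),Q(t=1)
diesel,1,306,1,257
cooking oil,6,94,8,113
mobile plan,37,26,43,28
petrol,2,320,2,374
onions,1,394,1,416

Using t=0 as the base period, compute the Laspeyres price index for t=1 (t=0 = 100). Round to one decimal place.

Laspeyres price index uses base-period quantities as weights.
ΣP(t=1)·Q(t=0) = 1×306 + 8×94 + 43×26 + 2×320 + 1×394 = 306 + 752 + 1118 + 640 + 394 = 3210
ΣP(t=0)·Q(t=0) = 1×306 + 6×94 + 37×26 + 2×320 + 1×394 = 306 + 564 + 962 + 640 + 394 = 2866
Index = 3210 / 2866 × 100 = 112.0028

112.0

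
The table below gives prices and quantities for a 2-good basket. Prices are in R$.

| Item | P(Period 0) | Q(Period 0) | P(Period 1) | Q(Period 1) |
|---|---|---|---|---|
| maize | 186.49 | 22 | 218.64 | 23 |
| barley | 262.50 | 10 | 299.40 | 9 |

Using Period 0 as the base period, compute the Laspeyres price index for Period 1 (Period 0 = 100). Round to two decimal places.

116.00

Laspeyres price index uses base-period quantities as weights.
ΣP(Period 1)·Q(Period 0) = 218.64×22 + 299.40×10 = 4810.08 + 2994 = 7804.08
ΣP(Period 0)·Q(Period 0) = 186.49×22 + 262.50×10 = 4102.78 + 2625 = 6727.78
Index = 7804.08 / 6727.78 × 100 = 115.9978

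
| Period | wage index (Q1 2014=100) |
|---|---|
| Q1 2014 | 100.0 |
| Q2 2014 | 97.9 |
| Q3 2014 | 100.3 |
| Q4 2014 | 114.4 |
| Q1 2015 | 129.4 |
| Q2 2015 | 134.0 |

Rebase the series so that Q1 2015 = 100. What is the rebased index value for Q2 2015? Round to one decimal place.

103.6

Rebased(Q2 2015) = 134.0 / 129.4 × 100 = 103.5549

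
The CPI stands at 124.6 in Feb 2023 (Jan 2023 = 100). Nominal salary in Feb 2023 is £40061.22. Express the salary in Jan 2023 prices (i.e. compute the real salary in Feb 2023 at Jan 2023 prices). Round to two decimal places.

32151.86

Real = Nominal ÷ (Index/100) = 40061.22 ÷ (124.6/100)
     = 40061.22 ÷ 1.246 = 32151.8620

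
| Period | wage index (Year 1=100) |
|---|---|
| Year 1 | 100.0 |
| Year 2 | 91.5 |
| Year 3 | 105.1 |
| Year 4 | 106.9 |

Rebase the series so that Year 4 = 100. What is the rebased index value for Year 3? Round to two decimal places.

98.32

Rebased(Year 3) = 105.1 / 106.9 × 100 = 98.3162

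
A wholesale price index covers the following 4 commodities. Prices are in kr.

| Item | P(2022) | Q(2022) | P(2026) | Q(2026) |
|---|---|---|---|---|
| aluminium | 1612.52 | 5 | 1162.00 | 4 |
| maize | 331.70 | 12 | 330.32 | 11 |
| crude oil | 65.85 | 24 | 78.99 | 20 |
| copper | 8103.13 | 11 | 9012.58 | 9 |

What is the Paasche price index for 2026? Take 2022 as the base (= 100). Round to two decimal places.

107.86

Paasche price index uses current-period quantities as weights.
ΣP(2026)·Q(2026) = 1162.00×4 + 330.32×11 + 78.99×20 + 9012.58×9 = 4648 + 3633.52 + 1579.8 + 81113.22 = 90974.54
ΣP(2022)·Q(2026) = 1612.52×4 + 331.70×11 + 65.85×20 + 8103.13×9 = 6450.08 + 3648.7 + 1317 + 72928.17 = 84343.95
Index = 90974.54 / 84343.95 × 100 = 107.8614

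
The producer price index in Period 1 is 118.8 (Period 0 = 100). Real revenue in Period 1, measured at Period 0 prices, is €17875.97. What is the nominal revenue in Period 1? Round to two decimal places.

Nominal = Real × (Index/100) = 17875.97 × (118.8/100)
        = 17875.97 × 1.188 = 21236.6524

21236.65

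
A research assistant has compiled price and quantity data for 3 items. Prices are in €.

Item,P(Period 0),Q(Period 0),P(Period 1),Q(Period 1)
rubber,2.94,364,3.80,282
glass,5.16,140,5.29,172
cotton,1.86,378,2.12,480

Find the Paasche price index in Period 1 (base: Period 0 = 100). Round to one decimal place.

114.9

Paasche price index uses current-period quantities as weights.
ΣP(Period 1)·Q(Period 1) = 3.80×282 + 5.29×172 + 2.12×480 = 1071.6 + 909.88 + 1017.6 = 2999.08
ΣP(Period 0)·Q(Period 1) = 2.94×282 + 5.16×172 + 1.86×480 = 829.08 + 887.52 + 892.8 = 2609.4
Index = 2999.08 / 2609.4 × 100 = 114.9337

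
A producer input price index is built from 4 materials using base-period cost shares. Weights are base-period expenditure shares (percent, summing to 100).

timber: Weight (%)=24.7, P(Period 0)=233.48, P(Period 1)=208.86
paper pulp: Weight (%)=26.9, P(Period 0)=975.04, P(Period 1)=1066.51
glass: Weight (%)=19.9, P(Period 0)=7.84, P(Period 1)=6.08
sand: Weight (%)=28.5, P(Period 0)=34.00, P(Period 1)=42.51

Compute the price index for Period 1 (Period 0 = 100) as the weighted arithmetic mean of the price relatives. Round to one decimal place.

timber: 24.7 × (208.86/233.48) = 24.7 × 0.894552 = 22.0954
paper pulp: 26.9 × (1066.51/975.04) = 26.9 × 1.093812 = 29.4235
glass: 19.9 × (6.08/7.84) = 19.9 × 0.775510 = 15.4327
sand: 28.5 × (42.51/34.00) = 28.5 × 1.250294 = 35.6334
Index = Σ wᵢ·(p₁ᵢ/p₀ᵢ) = 22.0954 + 29.4235 + 15.4327 + 35.6334 = 102.5850

102.6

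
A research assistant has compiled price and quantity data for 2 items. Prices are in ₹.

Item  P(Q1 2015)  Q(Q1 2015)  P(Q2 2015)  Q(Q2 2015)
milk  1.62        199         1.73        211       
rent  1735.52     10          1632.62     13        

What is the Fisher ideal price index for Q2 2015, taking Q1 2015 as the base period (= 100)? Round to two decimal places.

Laspeyres component (base-period weights):
ΣP(Q2 2015)Q(Q1 2015) = 1.73×199 + 1632.62×10 = 344.27 + 16326.2 = 16670.47
ΣP(Q1 2015)Q(Q1 2015) = 1.62×199 + 1735.52×10 = 322.38 + 17355.2 = 17677.58
L = 16670.47 / 17677.58 × 100 = 94.3029
Paasche component (current-period weights):
ΣP(Q2 2015)Q(Q2 2015) = 1.73×211 + 1632.62×13 = 365.03 + 21224.06 = 21589.09
ΣP(Q1 2015)Q(Q2 2015) = 1.62×211 + 1735.52×13 = 341.82 + 22561.76 = 22903.58
P = 21589.09 / 22903.58 × 100 = 94.2608
Fisher = √(L × P) = √(94.3029 × 94.2608) = 94.2818

94.28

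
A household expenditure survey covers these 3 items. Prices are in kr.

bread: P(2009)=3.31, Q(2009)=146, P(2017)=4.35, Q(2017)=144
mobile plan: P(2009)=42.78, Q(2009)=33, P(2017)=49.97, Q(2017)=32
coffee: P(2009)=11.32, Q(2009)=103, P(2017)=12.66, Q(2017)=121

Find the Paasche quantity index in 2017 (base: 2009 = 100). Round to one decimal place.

104.7

Paasche quantity index uses current-period prices as weights.
ΣP(2017)·Q(2017) = 4.35×144 + 49.97×32 + 12.66×121 = 626.4 + 1599.04 + 1531.86 = 3757.3
ΣP(2017)·Q(2009) = 4.35×146 + 49.97×33 + 12.66×103 = 635.1 + 1649.01 + 1303.98 = 3588.09
Index = 3757.3 / 3588.09 × 100 = 104.7159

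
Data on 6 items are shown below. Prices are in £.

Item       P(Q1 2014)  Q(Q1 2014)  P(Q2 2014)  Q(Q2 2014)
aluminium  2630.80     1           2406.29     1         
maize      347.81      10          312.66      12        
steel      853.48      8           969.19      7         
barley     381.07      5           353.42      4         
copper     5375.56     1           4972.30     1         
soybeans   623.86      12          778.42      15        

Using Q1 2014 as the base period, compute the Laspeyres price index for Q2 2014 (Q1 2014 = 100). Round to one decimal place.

106.0

Laspeyres price index uses base-period quantities as weights.
ΣP(Q2 2014)·Q(Q1 2014) = 2406.29×1 + 312.66×10 + 969.19×8 + 353.42×5 + 4972.30×1 + 778.42×12 = 2406.29 + 3126.6 + 7753.52 + 1767.1 + 4972.3 + 9341.04 = 29366.85
ΣP(Q1 2014)·Q(Q1 2014) = 2630.80×1 + 347.81×10 + 853.48×8 + 381.07×5 + 5375.56×1 + 623.86×12 = 2630.8 + 3478.1 + 6827.84 + 1905.35 + 5375.56 + 7486.32 = 27703.97
Index = 29366.85 / 27703.97 × 100 = 106.0023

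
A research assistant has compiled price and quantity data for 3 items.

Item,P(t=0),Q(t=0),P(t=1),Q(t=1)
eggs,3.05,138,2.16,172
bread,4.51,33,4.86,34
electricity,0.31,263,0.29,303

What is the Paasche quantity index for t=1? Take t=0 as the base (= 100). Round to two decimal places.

116.81

Paasche quantity index uses current-period prices as weights.
ΣP(t=1)·Q(t=1) = 2.16×172 + 4.86×34 + 0.29×303 = 371.52 + 165.24 + 87.87 = 624.63
ΣP(t=1)·Q(t=0) = 2.16×138 + 4.86×33 + 0.29×263 = 298.08 + 160.38 + 76.27 = 534.73
Index = 624.63 / 534.73 × 100 = 116.8122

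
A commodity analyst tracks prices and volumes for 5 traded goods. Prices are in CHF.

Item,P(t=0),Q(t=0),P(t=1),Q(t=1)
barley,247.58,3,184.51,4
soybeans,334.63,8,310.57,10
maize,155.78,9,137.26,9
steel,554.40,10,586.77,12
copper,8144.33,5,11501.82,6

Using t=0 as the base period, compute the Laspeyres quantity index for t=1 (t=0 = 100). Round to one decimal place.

Laspeyres quantity index uses base-period prices as weights.
ΣP(t=0)·Q(t=1) = 247.58×4 + 334.63×10 + 155.78×9 + 554.40×12 + 8144.33×6 = 990.32 + 3346.3 + 1402.02 + 6652.8 + 48865.98 = 61257.42
ΣP(t=0)·Q(t=0) = 247.58×3 + 334.63×8 + 155.78×9 + 554.40×10 + 8144.33×5 = 742.74 + 2677.04 + 1402.02 + 5544 + 40721.65 = 51087.45
Index = 61257.42 / 51087.45 × 100 = 119.9070

119.9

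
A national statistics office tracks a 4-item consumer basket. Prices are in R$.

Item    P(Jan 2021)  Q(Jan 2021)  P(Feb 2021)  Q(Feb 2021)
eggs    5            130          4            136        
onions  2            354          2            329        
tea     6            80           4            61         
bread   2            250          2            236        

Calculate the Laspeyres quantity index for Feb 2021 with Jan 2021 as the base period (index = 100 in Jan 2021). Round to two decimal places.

93.07

Laspeyres quantity index uses base-period prices as weights.
ΣP(Jan 2021)·Q(Feb 2021) = 5×136 + 2×329 + 6×61 + 2×236 = 680 + 658 + 366 + 472 = 2176
ΣP(Jan 2021)·Q(Jan 2021) = 5×130 + 2×354 + 6×80 + 2×250 = 650 + 708 + 480 + 500 = 2338
Index = 2176 / 2338 × 100 = 93.0710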